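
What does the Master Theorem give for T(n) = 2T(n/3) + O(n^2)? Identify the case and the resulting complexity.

Master Theorem for T(n) = 2T(n/3) + O(n^2):

a = 2, b = 3, c = 2
log_b(a) = log_3(2) = 0.6309

Case 3: c = 2 > log_3(2) = 0.6309
T(n) = O(n^2) = O(n^2)

For T(n) = 2T(n/3) + O(n^2): log_3(2) = 0.6309. This is Case 3 of the Master Theorem (c > log_b(a), work dominated by root), giving O(n^2).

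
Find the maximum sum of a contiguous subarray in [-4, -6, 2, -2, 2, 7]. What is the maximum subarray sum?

Using Kadane's algorithm on [-4, -6, 2, -2, 2, 7]:

Scanning through the array:
Position 1 (value -6): max_ending_here = -6, max_so_far = -4
Position 2 (value 2): max_ending_here = 2, max_so_far = 2
Position 3 (value -2): max_ending_here = 0, max_so_far = 2
Position 4 (value 2): max_ending_here = 2, max_so_far = 2
Position 5 (value 7): max_ending_here = 9, max_so_far = 9

Maximum subarray: [2, -2, 2, 7]
Maximum sum: 9

The maximum subarray is [2, -2, 2, 7] with sum 9. This subarray runs from index 2 to index 5.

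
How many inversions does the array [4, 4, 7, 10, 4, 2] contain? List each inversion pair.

Finding inversions in [4, 4, 7, 10, 4, 2]:

(0, 5): arr[0]=4 > arr[5]=2
(1, 5): arr[1]=4 > arr[5]=2
(2, 4): arr[2]=7 > arr[4]=4
(2, 5): arr[2]=7 > arr[5]=2
(3, 4): arr[3]=10 > arr[4]=4
(3, 5): arr[3]=10 > arr[5]=2
(4, 5): arr[4]=4 > arr[5]=2

Total inversions: 7

The array has 7 inversion(s): (0,5), (1,5), (2,4), (2,5), (3,4), (3,5), (4,5). Each pair (i,j) satisfies i < j and arr[i] > arr[j].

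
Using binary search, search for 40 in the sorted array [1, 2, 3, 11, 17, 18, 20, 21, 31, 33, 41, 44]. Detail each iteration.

Binary search for 40 in [1, 2, 3, 11, 17, 18, 20, 21, 31, 33, 41, 44]:

lo=0, hi=11, mid=5, arr[mid]=18 -> 18 < 40, search right half
lo=6, hi=11, mid=8, arr[mid]=31 -> 31 < 40, search right half
lo=9, hi=11, mid=10, arr[mid]=41 -> 41 > 40, search left half
lo=9, hi=9, mid=9, arr[mid]=33 -> 33 < 40, search right half
lo=10 > hi=9, target 40 not found

Binary search determines that 40 is not in the array after 4 comparisons. The search space was exhausted without finding the target.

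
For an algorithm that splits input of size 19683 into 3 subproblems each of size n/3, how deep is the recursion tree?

For divide and conquer with division factor 3:

Problem sizes at each level:
Level 0: 19683
Level 1: 6561
Level 2: 2187
Level 3: 729
Level 4: 243
Level 5: 81
Level 6: 27
Level 7: 9
Level 8: 3
Level 9: 1

The root is level 0 and the size-1 base case is level 9 (the tree spans levels 0 through 9, i.e. 10 levels counting the root), so the depth is the number of divisions: log_3(19683) = 9

The recursion tree depth is log_3(19683) = 9. At each level, the problem size is divided by 3, so it takes 9 divisions to reduce to a base case of size 1. The algorithm makes 3 recursive calls at each level.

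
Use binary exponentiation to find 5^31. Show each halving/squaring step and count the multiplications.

Computing 5^31 by squaring (build up from 5^1; each line after the first costs one multiplication):

5^1 = 5
5^2 = (5^1)^2 = 5^2 = 25
5^3 = 5 * 5^2 = 5 * 25 = 125
5^6 = (5^3)^2 = 125^2 = 15625
5^7 = 5 * 5^6 = 5 * 15625 = 78125
5^14 = (5^7)^2 = 78125^2 = 6103515625
5^15 = 5 * 5^14 = 5 * 6103515625 = 30517578125
5^30 = (5^15)^2 = 30517578125^2 = 931322574615478515625
5^31 = 5 * 5^30 = 5 * 931322574615478515625 = 4656612873077392578125

Result: 4656612873077392578125
Multiplications needed: 8 (8 lines after 5^1)

5^31 = 4656612873077392578125. Using exponentiation by squaring, this requires 8 multiplications. The key idea: if the exponent is even, square the half-power; if odd, multiply by the base once.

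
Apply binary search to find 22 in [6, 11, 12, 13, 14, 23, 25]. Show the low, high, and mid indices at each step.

Binary search for 22 in [6, 11, 12, 13, 14, 23, 25]:

lo=0, hi=6, mid=3, arr[mid]=13 -> 13 < 22, search right half
lo=4, hi=6, mid=5, arr[mid]=23 -> 23 > 22, search left half
lo=4, hi=4, mid=4, arr[mid]=14 -> 14 < 22, search right half
lo=5 > hi=4, target 22 not found

Binary search determines that 22 is not in the array after 3 comparisons. The search space was exhausted without finding the target.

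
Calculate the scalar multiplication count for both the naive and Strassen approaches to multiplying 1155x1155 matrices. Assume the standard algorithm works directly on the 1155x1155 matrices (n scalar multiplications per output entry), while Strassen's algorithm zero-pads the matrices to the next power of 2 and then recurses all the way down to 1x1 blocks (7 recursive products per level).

Matrix multiplication for 1155x1155 matrices:

Strassen's algorithm requires power-of-2 dimensions. Pad 1155x1155 to 2048x2048 (next power of 2).

Standard algorithm: 1155^3 = 1540798875 multiplications
Strassen's algorithm: 7^(log2(2048)) = 7^11 = 1977326743 multiplications
Difference: 1540798875 - 1977326743 = -436527868 (Strassen uses MORE here due to padding overhead — for small or just-over-power-of-2 n, padding can outweigh the per-level savings)

Standard: 1540798875 multiplications (1155^3). Strassen: 1977326743 multiplications (7^11, after padding to 2048x2048). Strassen reduces 8 recursive multiplications to 7 at each level.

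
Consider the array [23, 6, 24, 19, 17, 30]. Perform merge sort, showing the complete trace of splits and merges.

Merge sort trace:

Split: [23, 6, 24, 19, 17, 30] -> [23, 6, 24] and [19, 17, 30]
  Split: [23, 6, 24] -> [23] and [6, 24]
    Split: [6, 24] -> [6] and [24]
    Merge: [6] + [24] -> [6, 24]
  Merge: [23] + [6, 24] -> [6, 23, 24]
  Split: [19, 17, 30] -> [19] and [17, 30]
    Split: [17, 30] -> [17] and [30]
    Merge: [17] + [30] -> [17, 30]
  Merge: [19] + [17, 30] -> [17, 19, 30]
Merge: [6, 23, 24] + [17, 19, 30] -> [6, 17, 19, 23, 24, 30]

Final sorted array: [6, 17, 19, 23, 24, 30]

The merge sort proceeds by recursively splitting the array and merging sorted halves.
After all merges, the sorted array is [6, 17, 19, 23, 24, 30].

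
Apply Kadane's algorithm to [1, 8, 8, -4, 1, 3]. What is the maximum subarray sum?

Using Kadane's algorithm on [1, 8, 8, -4, 1, 3]:

Scanning through the array:
Position 1 (value 8): max_ending_here = 9, max_so_far = 9
Position 2 (value 8): max_ending_here = 17, max_so_far = 17
Position 3 (value -4): max_ending_here = 13, max_so_far = 17
Position 4 (value 1): max_ending_here = 14, max_so_far = 17
Position 5 (value 3): max_ending_here = 17, max_so_far = 17

Maximum subarray: [1, 8, 8]
Maximum sum: 17

The maximum subarray is [1, 8, 8] with sum 17. This subarray runs from index 0 to index 2.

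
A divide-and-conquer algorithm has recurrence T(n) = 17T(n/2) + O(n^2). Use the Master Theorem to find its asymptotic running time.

Master Theorem for T(n) = 17T(n/2) + O(n^2):

a = 17, b = 2, c = 2
log_b(a) = log_2(17) = 4.0875

Case 1: c = 2 < log_2(17) = 4.0875
T(n) = O(n^(log_2 17))

For T(n) = 17T(n/2) + O(n^2): log_2(17) = 4.0875. This is Case 1 of the Master Theorem (c < log_b(a), work dominated by leaves), giving O(n^(log_2 17)).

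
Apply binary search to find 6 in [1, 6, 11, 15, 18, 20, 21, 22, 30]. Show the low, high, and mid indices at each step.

Binary search for 6 in [1, 6, 11, 15, 18, 20, 21, 22, 30]:

lo=0, hi=8, mid=4, arr[mid]=18 -> 18 > 6, search left half
lo=0, hi=3, mid=1, arr[mid]=6 -> Found target at index 1!

Binary search finds 6 at index 1 after 2 comparisons. The search repeatedly halves the search space by comparing with the middle element.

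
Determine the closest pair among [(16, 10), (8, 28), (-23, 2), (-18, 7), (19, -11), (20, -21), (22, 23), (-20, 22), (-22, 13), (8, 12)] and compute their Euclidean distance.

Computing all pairwise distances among 10 points:

d((16, 10), (8, 28)) = 19.6977
d((16, 10), (-23, 2)) = 39.8121
d((16, 10), (-18, 7)) = 34.1321
d((16, 10), (19, -11)) = 21.2132
d((16, 10), (20, -21)) = 31.257
d((16, 10), (22, 23)) = 14.3178
d((16, 10), (-20, 22)) = 37.9473
d((16, 10), (-22, 13)) = 38.1182
d((16, 10), (8, 12)) = 8.2462
d((8, 28), (-23, 2)) = 40.4599
d((8, 28), (-18, 7)) = 33.4215
d((8, 28), (19, -11)) = 40.5216
d((8, 28), (20, -21)) = 50.448
d((8, 28), (22, 23)) = 14.8661
d((8, 28), (-20, 22)) = 28.6356
d((8, 28), (-22, 13)) = 33.541
d((8, 28), (8, 12)) = 16.0
d((-23, 2), (-18, 7)) = 7.0711 <-- minimum
d((-23, 2), (19, -11)) = 43.9659
d((-23, 2), (20, -21)) = 48.7647
d((-23, 2), (22, 23)) = 49.6588
d((-23, 2), (-20, 22)) = 20.2237
d((-23, 2), (-22, 13)) = 11.0454
d((-23, 2), (8, 12)) = 32.573
d((-18, 7), (19, -11)) = 41.1461
d((-18, 7), (20, -21)) = 47.2017
d((-18, 7), (22, 23)) = 43.0813
d((-18, 7), (-20, 22)) = 15.1327
d((-18, 7), (-22, 13)) = 7.2111
d((-18, 7), (8, 12)) = 26.4764
d((19, -11), (20, -21)) = 10.0499
d((19, -11), (22, 23)) = 34.1321
d((19, -11), (-20, 22)) = 51.0882
d((19, -11), (-22, 13)) = 47.5079
d((19, -11), (8, 12)) = 25.4951
d((20, -21), (22, 23)) = 44.0454
d((20, -21), (-20, 22)) = 58.7282
d((20, -21), (-22, 13)) = 54.037
d((20, -21), (8, 12)) = 35.1141
d((22, 23), (-20, 22)) = 42.0119
d((22, 23), (-22, 13)) = 45.1221
d((22, 23), (8, 12)) = 17.8045
d((-20, 22), (-22, 13)) = 9.2195
d((-20, 22), (8, 12)) = 29.7321
d((-22, 13), (8, 12)) = 30.0167

Closest pair: (-23, 2) and (-18, 7) with distance 7.0711

The closest pair is (-23, 2) and (-18, 7) with Euclidean distance 7.0711. For 10 points, brute-force pairwise comparison is shown above. For large n, the divide-and-conquer algorithm (sort by x, recurse on halves, check the dividing strip) achieves O(n log n).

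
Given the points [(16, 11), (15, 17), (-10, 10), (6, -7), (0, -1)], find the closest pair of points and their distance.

Computing all pairwise distances among 5 points:

d((16, 11), (15, 17)) = 6.0828 <-- minimum
d((16, 11), (-10, 10)) = 26.0192
d((16, 11), (6, -7)) = 20.5913
d((16, 11), (0, -1)) = 20.0
d((15, 17), (-10, 10)) = 25.9615
d((15, 17), (6, -7)) = 25.632
d((15, 17), (0, -1)) = 23.4307
d((-10, 10), (6, -7)) = 23.3452
d((-10, 10), (0, -1)) = 14.8661
d((6, -7), (0, -1)) = 8.4853

Closest pair: (16, 11) and (15, 17) with distance 6.0828

The closest pair is (16, 11) and (15, 17) with Euclidean distance 6.0828. For 5 points, brute-force pairwise comparison is shown above. For large n, the divide-and-conquer algorithm (sort by x, recurse on halves, check the dividing strip) achieves O(n log n).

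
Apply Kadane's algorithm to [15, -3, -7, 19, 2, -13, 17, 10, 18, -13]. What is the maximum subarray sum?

Using Kadane's algorithm on [15, -3, -7, 19, 2, -13, 17, 10, 18, -13]:

Scanning through the array:
Position 1 (value -3): max_ending_here = 12, max_so_far = 15
Position 2 (value -7): max_ending_here = 5, max_so_far = 15
Position 3 (value 19): max_ending_here = 24, max_so_far = 24
Position 4 (value 2): max_ending_here = 26, max_so_far = 26
Position 5 (value -13): max_ending_here = 13, max_so_far = 26
Position 6 (value 17): max_ending_here = 30, max_so_far = 30
Position 7 (value 10): max_ending_here = 40, max_so_far = 40
Position 8 (value 18): max_ending_here = 58, max_so_far = 58
Position 9 (value -13): max_ending_here = 45, max_so_far = 58

Maximum subarray: [15, -3, -7, 19, 2, -13, 17, 10, 18]
Maximum sum: 58

The maximum subarray is [15, -3, -7, 19, 2, -13, 17, 10, 18] with sum 58. This subarray runs from index 0 to index 8.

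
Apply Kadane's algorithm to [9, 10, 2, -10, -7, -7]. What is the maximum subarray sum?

Using Kadane's algorithm on [9, 10, 2, -10, -7, -7]:

Scanning through the array:
Position 1 (value 10): max_ending_here = 19, max_so_far = 19
Position 2 (value 2): max_ending_here = 21, max_so_far = 21
Position 3 (value -10): max_ending_here = 11, max_so_far = 21
Position 4 (value -7): max_ending_here = 4, max_so_far = 21
Position 5 (value -7): max_ending_here = -3, max_so_far = 21

Maximum subarray: [9, 10, 2]
Maximum sum: 21

The maximum subarray is [9, 10, 2] with sum 21. This subarray runs from index 0 to index 2.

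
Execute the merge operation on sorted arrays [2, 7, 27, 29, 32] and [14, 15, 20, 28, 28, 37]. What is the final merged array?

Merging process:

Compare 2 vs 14: take 2 from left. Merged: [2]
Compare 7 vs 14: take 7 from left. Merged: [2, 7]
Compare 27 vs 14: take 14 from right. Merged: [2, 7, 14]
Compare 27 vs 15: take 15 from right. Merged: [2, 7, 14, 15]
Compare 27 vs 20: take 20 from right. Merged: [2, 7, 14, 15, 20]
Compare 27 vs 28: take 27 from left. Merged: [2, 7, 14, 15, 20, 27]
Compare 29 vs 28: take 28 from right. Merged: [2, 7, 14, 15, 20, 27, 28]
Compare 29 vs 28: take 28 from right. Merged: [2, 7, 14, 15, 20, 27, 28, 28]
Compare 29 vs 37: take 29 from left. Merged: [2, 7, 14, 15, 20, 27, 28, 28, 29]
Compare 32 vs 37: take 32 from left. Merged: [2, 7, 14, 15, 20, 27, 28, 28, 29, 32]
Append remaining from right: [37]. Merged: [2, 7, 14, 15, 20, 27, 28, 28, 29, 32, 37]

Final merged array: [2, 7, 14, 15, 20, 27, 28, 28, 29, 32, 37]
Total comparisons: 10

The merged array is [2, 7, 14, 15, 20, 27, 28, 28, 29, 32, 37], requiring 10 comparisons. The merge step runs in O(n) time where n is the total number of elements.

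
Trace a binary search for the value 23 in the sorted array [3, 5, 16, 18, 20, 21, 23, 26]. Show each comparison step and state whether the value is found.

Binary search for 23 in [3, 5, 16, 18, 20, 21, 23, 26]:

lo=0, hi=7, mid=3, arr[mid]=18 -> 18 < 23, search right half
lo=4, hi=7, mid=5, arr[mid]=21 -> 21 < 23, search right half
lo=6, hi=7, mid=6, arr[mid]=23 -> Found target at index 6!

Binary search finds 23 at index 6 after 3 comparisons. The search repeatedly halves the search space by comparing with the middle element.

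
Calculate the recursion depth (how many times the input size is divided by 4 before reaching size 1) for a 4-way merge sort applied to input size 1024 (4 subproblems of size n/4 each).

For divide and conquer with division factor 4:

Problem sizes at each level:
Level 0: 1024
Level 1: 256
Level 2: 64
Level 3: 16
Level 4: 4
Level 5: 1

The root is level 0 and the size-1 base case is level 5 (the tree spans levels 0 through 5, i.e. 6 levels counting the root), so the depth is the number of divisions: log_4(1024) = 5

The recursion tree depth is log_4(1024) = 5. At each level, the problem size is divided by 4, so it takes 5 divisions to reduce to a base case of size 1. The algorithm makes 4 recursive calls at each level.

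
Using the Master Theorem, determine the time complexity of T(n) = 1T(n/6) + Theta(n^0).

Master Theorem for T(n) = 1T(n/6) + O(n^0):

a = 1, b = 6, c = 0
log_b(a) = log_6(1) = 0.0000

Case 2: c = 0 = log_6(1) = 0.0000
T(n) = O(n^0 log n) = O(log n)

For T(n) = 1T(n/6) + O(n^0): log_6(1) = 0.0000. This is Case 2 of the Master Theorem (c = log_b(a), equal work at all levels), giving O(log n).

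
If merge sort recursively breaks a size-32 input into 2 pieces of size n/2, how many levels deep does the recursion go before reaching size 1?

For divide and conquer with division factor 2:

Problem sizes at each level:
Level 0: 32
Level 1: 16
Level 2: 8
Level 3: 4
Level 4: 2
Level 5: 1

The root is level 0 and the size-1 base case is level 5 (the tree spans levels 0 through 5, i.e. 6 levels counting the root), so the depth is the number of divisions: log_2(32) = 5

The recursion tree depth is log_2(32) = 5. At each level, the problem size is divided by 2, so it takes 5 divisions to reduce to a base case of size 1. The algorithm makes 2 recursive calls at each level.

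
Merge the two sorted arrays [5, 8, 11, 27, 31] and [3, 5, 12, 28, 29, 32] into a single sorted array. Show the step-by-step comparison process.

Merging process:

Compare 5 vs 3: take 3 from right. Merged: [3]
Compare 5 vs 5: take 5 from left. Merged: [3, 5]
Compare 8 vs 5: take 5 from right. Merged: [3, 5, 5]
Compare 8 vs 12: take 8 from left. Merged: [3, 5, 5, 8]
Compare 11 vs 12: take 11 from left. Merged: [3, 5, 5, 8, 11]
Compare 27 vs 12: take 12 from right. Merged: [3, 5, 5, 8, 11, 12]
Compare 27 vs 28: take 27 from left. Merged: [3, 5, 5, 8, 11, 12, 27]
Compare 31 vs 28: take 28 from right. Merged: [3, 5, 5, 8, 11, 12, 27, 28]
Compare 31 vs 29: take 29 from right. Merged: [3, 5, 5, 8, 11, 12, 27, 28, 29]
Compare 31 vs 32: take 31 from left. Merged: [3, 5, 5, 8, 11, 12, 27, 28, 29, 31]
Append remaining from right: [32]. Merged: [3, 5, 5, 8, 11, 12, 27, 28, 29, 31, 32]

Final merged array: [3, 5, 5, 8, 11, 12, 27, 28, 29, 31, 32]
Total comparisons: 10

The merged array is [3, 5, 5, 8, 11, 12, 27, 28, 29, 31, 32], requiring 10 comparisons. The merge step runs in O(n) time where n is the total number of elements.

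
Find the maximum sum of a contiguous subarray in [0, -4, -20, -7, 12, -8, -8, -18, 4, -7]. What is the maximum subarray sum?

Using Kadane's algorithm on [0, -4, -20, -7, 12, -8, -8, -18, 4, -7]:

Scanning through the array:
Position 1 (value -4): max_ending_here = -4, max_so_far = 0
Position 2 (value -20): max_ending_here = -20, max_so_far = 0
Position 3 (value -7): max_ending_here = -7, max_so_far = 0
Position 4 (value 12): max_ending_here = 12, max_so_far = 12
Position 5 (value -8): max_ending_here = 4, max_so_far = 12
Position 6 (value -8): max_ending_here = -4, max_so_far = 12
Position 7 (value -18): max_ending_here = -18, max_so_far = 12
Position 8 (value 4): max_ending_here = 4, max_so_far = 12
Position 9 (value -7): max_ending_here = -3, max_so_far = 12

Maximum subarray: [12]
Maximum sum: 12

The maximum subarray is [12] with sum 12. This subarray runs from index 4 to index 4.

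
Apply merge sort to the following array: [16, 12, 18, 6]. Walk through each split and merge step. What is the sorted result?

Merge sort trace:

Split: [16, 12, 18, 6] -> [16, 12] and [18, 6]
  Split: [16, 12] -> [16] and [12]
  Merge: [16] + [12] -> [12, 16]
  Split: [18, 6] -> [18] and [6]
  Merge: [18] + [6] -> [6, 18]
Merge: [12, 16] + [6, 18] -> [6, 12, 16, 18]

Final sorted array: [6, 12, 16, 18]

The merge sort proceeds by recursively splitting the array and merging sorted halves.
After all merges, the sorted array is [6, 12, 16, 18].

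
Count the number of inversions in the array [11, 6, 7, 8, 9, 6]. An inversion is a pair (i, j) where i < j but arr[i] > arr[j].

Finding inversions in [11, 6, 7, 8, 9, 6]:

(0, 1): arr[0]=11 > arr[1]=6
(0, 2): arr[0]=11 > arr[2]=7
(0, 3): arr[0]=11 > arr[3]=8
(0, 4): arr[0]=11 > arr[4]=9
(0, 5): arr[0]=11 > arr[5]=6
(2, 5): arr[2]=7 > arr[5]=6
(3, 5): arr[3]=8 > arr[5]=6
(4, 5): arr[4]=9 > arr[5]=6

Total inversions: 8

The array has 8 inversion(s): (0,1), (0,2), (0,3), (0,4), (0,5), (2,5), (3,5), (4,5). Each pair (i,j) satisfies i < j and arr[i] > arr[j].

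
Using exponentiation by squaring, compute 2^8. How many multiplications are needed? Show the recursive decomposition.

Computing 2^8 by squaring (build up from 2^1; each line after the first costs one multiplication):

2^1 = 2
2^2 = (2^1)^2 = 2^2 = 4
2^4 = (2^2)^2 = 4^2 = 16
2^8 = (2^4)^2 = 16^2 = 256

Result: 256
Multiplications needed: 3 (3 lines after 2^1)

2^8 = 256. Using exponentiation by squaring, this requires 3 multiplications. The key idea: if the exponent is even, square the half-power; if odd, multiply by the base once.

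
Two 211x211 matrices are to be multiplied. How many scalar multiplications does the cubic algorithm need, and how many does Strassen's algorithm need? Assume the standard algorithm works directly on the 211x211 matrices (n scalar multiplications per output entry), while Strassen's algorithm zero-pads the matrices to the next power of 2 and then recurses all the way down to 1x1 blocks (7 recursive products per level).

Matrix multiplication for 211x211 matrices:

Strassen's algorithm requires power-of-2 dimensions. Pad 211x211 to 256x256 (next power of 2).

Standard algorithm: 211^3 = 9393931 multiplications
Strassen's algorithm: 7^(log2(256)) = 7^8 = 5764801 multiplications
Savings: 9393931 - 5764801 = 3629130 multiplications

Standard: 9393931 multiplications (211^3). Strassen: 5764801 multiplications (7^8, after padding to 256x256). Strassen reduces 8 recursive multiplications to 7 at each level.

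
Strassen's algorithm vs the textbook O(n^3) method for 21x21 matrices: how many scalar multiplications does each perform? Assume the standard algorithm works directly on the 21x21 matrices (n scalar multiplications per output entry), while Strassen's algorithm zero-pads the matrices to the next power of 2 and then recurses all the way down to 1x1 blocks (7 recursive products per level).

Matrix multiplication for 21x21 matrices:

Strassen's algorithm requires power-of-2 dimensions. Pad 21x21 to 32x32 (next power of 2).

Standard algorithm: 21^3 = 9261 multiplications
Strassen's algorithm: 7^(log2(32)) = 7^5 = 16807 multiplications
Difference: 9261 - 16807 = -7546 (Strassen uses MORE here due to padding overhead — for small or just-over-power-of-2 n, padding can outweigh the per-level savings)

Standard: 9261 multiplications (21^3). Strassen: 16807 multiplications (7^5, after padding to 32x32). Strassen reduces 8 recursive multiplications to 7 at each level.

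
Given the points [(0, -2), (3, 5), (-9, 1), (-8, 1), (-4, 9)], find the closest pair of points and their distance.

Computing all pairwise distances among 5 points:

d((0, -2), (3, 5)) = 7.6158
d((0, -2), (-9, 1)) = 9.4868
d((0, -2), (-8, 1)) = 8.544
d((0, -2), (-4, 9)) = 11.7047
d((3, 5), (-9, 1)) = 12.6491
d((3, 5), (-8, 1)) = 11.7047
d((3, 5), (-4, 9)) = 8.0623
d((-9, 1), (-8, 1)) = 1.0 <-- minimum
d((-9, 1), (-4, 9)) = 9.434
d((-8, 1), (-4, 9)) = 8.9443

Closest pair: (-9, 1) and (-8, 1) with distance 1.0

The closest pair is (-9, 1) and (-8, 1) with Euclidean distance 1.0. For 5 points, brute-force pairwise comparison is shown above. For large n, the divide-and-conquer algorithm (sort by x, recurse on halves, check the dividing strip) achieves O(n log n).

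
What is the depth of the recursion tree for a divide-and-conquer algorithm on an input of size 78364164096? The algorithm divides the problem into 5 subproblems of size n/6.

For divide and conquer with division factor 6:

Problem sizes at each level:
Level 0: 78364164096
Level 1: 13060694016
Level 2: 2176782336
Level 3: 362797056
Level 4: 60466176
Level 5: 10077696
Level 6: 1679616
Level 7: 279936
Level 8: 46656
Level 9: 7776
Level 10: 1296
Level 11: 216
Level 12: 36
Level 13: 6
Level 14: 1

The root is level 0 and the size-1 base case is level 14 (the tree spans levels 0 through 14, i.e. 15 levels counting the root), so the depth is the number of divisions: log_6(78364164096) = 14

The recursion tree depth is log_6(78364164096) = 14. At each level, the problem size is divided by 6, so it takes 14 divisions to reduce to a base case of size 1. The algorithm makes 5 recursive calls at each level.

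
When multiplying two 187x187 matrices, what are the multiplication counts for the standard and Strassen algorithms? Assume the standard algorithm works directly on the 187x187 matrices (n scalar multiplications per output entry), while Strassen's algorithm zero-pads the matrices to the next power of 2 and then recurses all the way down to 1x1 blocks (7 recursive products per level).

Matrix multiplication for 187x187 matrices:

Strassen's algorithm requires power-of-2 dimensions. Pad 187x187 to 256x256 (next power of 2).

Standard algorithm: 187^3 = 6539203 multiplications
Strassen's algorithm: 7^(log2(256)) = 7^8 = 5764801 multiplications
Savings: 6539203 - 5764801 = 774402 multiplications

Standard: 6539203 multiplications (187^3). Strassen: 5764801 multiplications (7^8, after padding to 256x256). Strassen reduces 8 recursive multiplications to 7 at each level.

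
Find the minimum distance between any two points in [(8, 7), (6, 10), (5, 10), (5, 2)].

Computing all pairwise distances among 4 points:

d((8, 7), (6, 10)) = 3.6056
d((8, 7), (5, 10)) = 4.2426
d((8, 7), (5, 2)) = 5.831
d((6, 10), (5, 10)) = 1.0 <-- minimum
d((6, 10), (5, 2)) = 8.0623
d((5, 10), (5, 2)) = 8.0

Closest pair: (6, 10) and (5, 10) with distance 1.0

The closest pair is (6, 10) and (5, 10) with Euclidean distance 1.0. For 4 points, brute-force pairwise comparison is shown above. For large n, the divide-and-conquer algorithm (sort by x, recurse on halves, check the dividing strip) achieves O(n log n).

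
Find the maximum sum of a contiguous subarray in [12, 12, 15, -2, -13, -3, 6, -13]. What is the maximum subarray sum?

Using Kadane's algorithm on [12, 12, 15, -2, -13, -3, 6, -13]:

Scanning through the array:
Position 1 (value 12): max_ending_here = 24, max_so_far = 24
Position 2 (value 15): max_ending_here = 39, max_so_far = 39
Position 3 (value -2): max_ending_here = 37, max_so_far = 39
Position 4 (value -13): max_ending_here = 24, max_so_far = 39
Position 5 (value -3): max_ending_here = 21, max_so_far = 39
Position 6 (value 6): max_ending_here = 27, max_so_far = 39
Position 7 (value -13): max_ending_here = 14, max_so_far = 39

Maximum subarray: [12, 12, 15]
Maximum sum: 39

The maximum subarray is [12, 12, 15] with sum 39. This subarray runs from index 0 to index 2.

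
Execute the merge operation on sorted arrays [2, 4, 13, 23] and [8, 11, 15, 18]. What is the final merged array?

Merging process:

Compare 2 vs 8: take 2 from left. Merged: [2]
Compare 4 vs 8: take 4 from left. Merged: [2, 4]
Compare 13 vs 8: take 8 from right. Merged: [2, 4, 8]
Compare 13 vs 11: take 11 from right. Merged: [2, 4, 8, 11]
Compare 13 vs 15: take 13 from left. Merged: [2, 4, 8, 11, 13]
Compare 23 vs 15: take 15 from right. Merged: [2, 4, 8, 11, 13, 15]
Compare 23 vs 18: take 18 from right. Merged: [2, 4, 8, 11, 13, 15, 18]
Append remaining from left: [23]. Merged: [2, 4, 8, 11, 13, 15, 18, 23]

Final merged array: [2, 4, 8, 11, 13, 15, 18, 23]
Total comparisons: 7

The merged array is [2, 4, 8, 11, 13, 15, 18, 23], requiring 7 comparisons. The merge step runs in O(n) time where n is the total number of elements.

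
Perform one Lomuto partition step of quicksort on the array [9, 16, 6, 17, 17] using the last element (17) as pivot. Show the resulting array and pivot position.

Lomuto partition with pivot = 17:

Initial array: [9, 16, 6, 17, 17]

arr[0]=9 <= 17: swap with position 0, array becomes [9, 16, 6, 17, 17]
arr[1]=16 <= 17: swap with position 1, array becomes [9, 16, 6, 17, 17]
arr[2]=6 <= 17: swap with position 2, array becomes [9, 16, 6, 17, 17]
arr[3]=17 <= 17: swap with position 3, array becomes [9, 16, 6, 17, 17]

Place pivot at position 4: [9, 16, 6, 17, 17]
Pivot position: 4

After partitioning with pivot 17, the array becomes [9, 16, 6, 17, 17]. The pivot is placed at index 4. All elements to the left of the pivot are <= 17, and all elements to the right are > 17.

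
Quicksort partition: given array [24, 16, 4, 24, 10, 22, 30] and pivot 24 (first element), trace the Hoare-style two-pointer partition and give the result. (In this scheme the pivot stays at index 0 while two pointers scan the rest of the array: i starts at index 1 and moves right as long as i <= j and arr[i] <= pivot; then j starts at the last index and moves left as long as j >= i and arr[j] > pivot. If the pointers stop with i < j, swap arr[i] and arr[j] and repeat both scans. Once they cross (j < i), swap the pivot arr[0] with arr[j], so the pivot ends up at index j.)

Hoare-style two-pointer partition with pivot = 24:

Initial array: [24, 16, 4, 24, 10, 22, 30]

Pointers start at i = 1, j = 6.
i ends at 6, j ends at 5: the pointers have crossed (j < i), so scanning stops.

Swap pivot arr[0] with arr[5] to place pivot at position 5: [22, 16, 4, 24, 10, 24, 30]
Pivot position: 5

After partitioning with pivot 24, the array becomes [22, 16, 4, 24, 10, 24, 30]. The pivot is placed at index 5. All elements to the left of the pivot are <= 24, and all elements to the right are > 24.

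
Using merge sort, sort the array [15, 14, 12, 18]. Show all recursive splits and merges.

Merge sort trace:

Split: [15, 14, 12, 18] -> [15, 14] and [12, 18]
  Split: [15, 14] -> [15] and [14]
  Merge: [15] + [14] -> [14, 15]
  Split: [12, 18] -> [12] and [18]
  Merge: [12] + [18] -> [12, 18]
Merge: [14, 15] + [12, 18] -> [12, 14, 15, 18]

Final sorted array: [12, 14, 15, 18]

The merge sort proceeds by recursively splitting the array and merging sorted halves.
After all merges, the sorted array is [12, 14, 15, 18].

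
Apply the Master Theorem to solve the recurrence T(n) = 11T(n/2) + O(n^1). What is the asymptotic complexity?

Master Theorem for T(n) = 11T(n/2) + O(n^1):

a = 11, b = 2, c = 1
log_b(a) = log_2(11) = 3.4594

Case 1: c = 1 < log_2(11) = 3.4594
T(n) = O(n^(log_2 11))

For T(n) = 11T(n/2) + O(n^1): log_2(11) = 3.4594. This is Case 1 of the Master Theorem (c < log_b(a), work dominated by leaves), giving O(n^(log_2 11)).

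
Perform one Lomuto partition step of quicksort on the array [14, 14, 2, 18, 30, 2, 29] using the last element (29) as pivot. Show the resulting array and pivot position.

Lomuto partition with pivot = 29:

Initial array: [14, 14, 2, 18, 30, 2, 29]

arr[0]=14 <= 29: swap with position 0, array becomes [14, 14, 2, 18, 30, 2, 29]
arr[1]=14 <= 29: swap with position 1, array becomes [14, 14, 2, 18, 30, 2, 29]
arr[2]=2 <= 29: swap with position 2, array becomes [14, 14, 2, 18, 30, 2, 29]
arr[3]=18 <= 29: swap with position 3, array becomes [14, 14, 2, 18, 30, 2, 29]
arr[4]=30 > 29: no swap
arr[5]=2 <= 29: swap with position 4, array becomes [14, 14, 2, 18, 2, 30, 29]

Place pivot at position 5: [14, 14, 2, 18, 2, 29, 30]
Pivot position: 5

After partitioning with pivot 29, the array becomes [14, 14, 2, 18, 2, 29, 30]. The pivot is placed at index 5. All elements to the left of the pivot are <= 29, and all elements to the right are > 29.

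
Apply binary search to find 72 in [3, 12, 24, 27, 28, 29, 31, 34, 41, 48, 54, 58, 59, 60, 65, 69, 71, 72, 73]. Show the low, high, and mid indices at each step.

Binary search for 72 in [3, 12, 24, 27, 28, 29, 31, 34, 41, 48, 54, 58, 59, 60, 65, 69, 71, 72, 73]:

lo=0, hi=18, mid=9, arr[mid]=48 -> 48 < 72, search right half
lo=10, hi=18, mid=14, arr[mid]=65 -> 65 < 72, search right half
lo=15, hi=18, mid=16, arr[mid]=71 -> 71 < 72, search right half
lo=17, hi=18, mid=17, arr[mid]=72 -> Found target at index 17!

Binary search finds 72 at index 17 after 4 comparisons. The search repeatedly halves the search space by comparing with the middle element.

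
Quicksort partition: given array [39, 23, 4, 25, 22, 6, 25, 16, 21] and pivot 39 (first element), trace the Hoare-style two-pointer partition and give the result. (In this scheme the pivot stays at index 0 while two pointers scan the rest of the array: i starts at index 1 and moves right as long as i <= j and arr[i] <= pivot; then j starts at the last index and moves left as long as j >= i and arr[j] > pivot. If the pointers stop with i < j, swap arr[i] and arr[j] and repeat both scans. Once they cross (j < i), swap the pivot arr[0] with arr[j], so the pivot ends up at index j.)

Hoare-style two-pointer partition with pivot = 39:

Initial array: [39, 23, 4, 25, 22, 6, 25, 16, 21]

Pointers start at i = 1, j = 8.
i ends at 9, j ends at 8: the pointers have crossed (j < i), so scanning stops.

Swap pivot arr[0] with arr[8] to place pivot at position 8: [21, 23, 4, 25, 22, 6, 25, 16, 39]
Pivot position: 8

After partitioning with pivot 39, the array becomes [21, 23, 4, 25, 22, 6, 25, 16, 39]. The pivot is placed at index 8. All elements to the left of the pivot are <= 39, and all elements to the right are > 39.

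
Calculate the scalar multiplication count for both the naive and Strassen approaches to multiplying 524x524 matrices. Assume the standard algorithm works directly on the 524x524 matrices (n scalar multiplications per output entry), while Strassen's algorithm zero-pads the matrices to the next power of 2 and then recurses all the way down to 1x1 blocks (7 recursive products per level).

Matrix multiplication for 524x524 matrices:

Strassen's algorithm requires power-of-2 dimensions. Pad 524x524 to 1024x1024 (next power of 2).

Standard algorithm: 524^3 = 143877824 multiplications
Strassen's algorithm: 7^(log2(1024)) = 7^10 = 282475249 multiplications
Difference: 143877824 - 282475249 = -138597425 (Strassen uses MORE here due to padding overhead — for small or just-over-power-of-2 n, padding can outweigh the per-level savings)

Standard: 143877824 multiplications (524^3). Strassen: 282475249 multiplications (7^10, after padding to 1024x1024). Strassen reduces 8 recursive multiplications to 7 at each level.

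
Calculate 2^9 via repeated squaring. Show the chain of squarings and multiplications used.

Computing 2^9 by squaring (build up from 2^1; each line after the first costs one multiplication):

2^1 = 2
2^2 = (2^1)^2 = 2^2 = 4
2^4 = (2^2)^2 = 4^2 = 16
2^8 = (2^4)^2 = 16^2 = 256
2^9 = 2 * 2^8 = 2 * 256 = 512

Result: 512
Multiplications needed: 4 (4 lines after 2^1)

2^9 = 512. Using exponentiation by squaring, this requires 4 multiplications. The key idea: if the exponent is even, square the half-power; if odd, multiply by the base once.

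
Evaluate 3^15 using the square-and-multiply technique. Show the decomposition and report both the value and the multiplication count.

Computing 3^15 by squaring (build up from 3^1; each line after the first costs one multiplication):

3^1 = 3
3^2 = (3^1)^2 = 3^2 = 9
3^3 = 3 * 3^2 = 3 * 9 = 27
3^6 = (3^3)^2 = 27^2 = 729
3^7 = 3 * 3^6 = 3 * 729 = 2187
3^14 = (3^7)^2 = 2187^2 = 4782969
3^15 = 3 * 3^14 = 3 * 4782969 = 14348907

Result: 14348907
Multiplications needed: 6 (6 lines after 3^1)

3^15 = 14348907. Using exponentiation by squaring, this requires 6 multiplications. The key idea: if the exponent is even, square the half-power; if odd, multiply by the base once.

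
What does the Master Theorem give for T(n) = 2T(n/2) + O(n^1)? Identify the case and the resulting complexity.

Master Theorem for T(n) = 2T(n/2) + O(n^1):

a = 2, b = 2, c = 1
log_b(a) = log_2(2) = 1.0000

Case 2: c = 1 = log_2(2) = 1.0000
T(n) = O(n^1 log n) = O(n log n)

For T(n) = 2T(n/2) + O(n^1): log_2(2) = 1.0000. This is Case 2 of the Master Theorem (c = log_b(a), equal work at all levels), giving O(n log n).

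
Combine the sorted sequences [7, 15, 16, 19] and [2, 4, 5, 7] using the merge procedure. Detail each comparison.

Merging process:

Compare 7 vs 2: take 2 from right. Merged: [2]
Compare 7 vs 4: take 4 from right. Merged: [2, 4]
Compare 7 vs 5: take 5 from right. Merged: [2, 4, 5]
Compare 7 vs 7: take 7 from left. Merged: [2, 4, 5, 7]
Compare 15 vs 7: take 7 from right. Merged: [2, 4, 5, 7, 7]
Append remaining from left: [15, 16, 19]. Merged: [2, 4, 5, 7, 7, 15, 16, 19]

Final merged array: [2, 4, 5, 7, 7, 15, 16, 19]
Total comparisons: 5

The merged array is [2, 4, 5, 7, 7, 15, 16, 19], requiring 5 comparisons. The merge step runs in O(n) time where n is the total number of elements.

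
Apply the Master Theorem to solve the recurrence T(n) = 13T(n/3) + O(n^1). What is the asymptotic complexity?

Master Theorem for T(n) = 13T(n/3) + O(n^1):

a = 13, b = 3, c = 1
log_b(a) = log_3(13) = 2.3347

Case 1: c = 1 < log_3(13) = 2.3347
T(n) = O(n^(log_3 13))

For T(n) = 13T(n/3) + O(n^1): log_3(13) = 2.3347. This is Case 1 of the Master Theorem (c < log_b(a), work dominated by leaves), giving O(n^(log_3 13)).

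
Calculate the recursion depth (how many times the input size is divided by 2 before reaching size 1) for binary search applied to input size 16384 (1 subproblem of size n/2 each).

For divide and conquer with division factor 2:

Problem sizes at each level:
Level 0: 16384
Level 1: 8192
Level 2: 4096
Level 3: 2048
Level 4: 1024
Level 5: 512
Level 6: 256
Level 7: 128
Level 8: 64
Level 9: 32
Level 10: 16
Level 11: 8
Level 12: 4
Level 13: 2
Level 14: 1

The root is level 0 and the size-1 base case is level 14 (the tree spans levels 0 through 14, i.e. 15 levels counting the root), so the depth is the number of divisions: log_2(16384) = 14

The recursion tree depth is log_2(16384) = 14. At each level, the problem size is divided by 2, so it takes 14 divisions to reduce to a base case of size 1. The algorithm makes 1 recursive call at each level.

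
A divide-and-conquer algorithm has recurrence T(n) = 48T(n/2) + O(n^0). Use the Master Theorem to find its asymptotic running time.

Master Theorem for T(n) = 48T(n/2) + O(n^0):

a = 48, b = 2, c = 0
log_b(a) = log_2(48) = 5.5850

Case 1: c = 0 < log_2(48) = 5.5850
T(n) = O(n^(log_2 48))

For T(n) = 48T(n/2) + O(n^0): log_2(48) = 5.5850. This is Case 1 of the Master Theorem (c < log_b(a), work dominated by leaves), giving O(n^(log_2 48)).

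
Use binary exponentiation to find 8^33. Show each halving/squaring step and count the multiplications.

Computing 8^33 by squaring (build up from 8^1; each line after the first costs one multiplication):

8^1 = 8
8^2 = (8^1)^2 = 8^2 = 64
8^4 = (8^2)^2 = 64^2 = 4096
8^8 = (8^4)^2 = 4096^2 = 16777216
8^16 = (8^8)^2 = 16777216^2 = 281474976710656
8^32 = (8^16)^2 = 281474976710656^2 = 79228162514264337593543950336
8^33 = 8 * 8^32 = 8 * 79228162514264337593543950336 = 633825300114114700748351602688

Result: 633825300114114700748351602688
Multiplications needed: 6 (6 lines after 8^1)

8^33 = 633825300114114700748351602688. Using exponentiation by squaring, this requires 6 multiplications. The key idea: if the exponent is even, square the half-power; if odd, multiply by the base once.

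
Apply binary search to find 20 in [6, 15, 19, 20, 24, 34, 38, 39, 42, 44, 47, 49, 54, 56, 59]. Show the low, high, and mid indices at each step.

Binary search for 20 in [6, 15, 19, 20, 24, 34, 38, 39, 42, 44, 47, 49, 54, 56, 59]:

lo=0, hi=14, mid=7, arr[mid]=39 -> 39 > 20, search left half
lo=0, hi=6, mid=3, arr[mid]=20 -> Found target at index 3!

Binary search finds 20 at index 3 after 2 comparisons. The search repeatedly halves the search space by comparing with the middle element.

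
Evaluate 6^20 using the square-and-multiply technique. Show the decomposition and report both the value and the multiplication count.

Computing 6^20 by squaring (build up from 6^1; each line after the first costs one multiplication):

6^1 = 6
6^2 = (6^1)^2 = 6^2 = 36
6^4 = (6^2)^2 = 36^2 = 1296
6^5 = 6 * 6^4 = 6 * 1296 = 7776
6^10 = (6^5)^2 = 7776^2 = 60466176
6^20 = (6^10)^2 = 60466176^2 = 3656158440062976

Result: 3656158440062976
Multiplications needed: 5 (5 lines after 6^1)

6^20 = 3656158440062976. Using exponentiation by squaring, this requires 5 multiplications. The key idea: if the exponent is even, square the half-power; if odd, multiply by the base once.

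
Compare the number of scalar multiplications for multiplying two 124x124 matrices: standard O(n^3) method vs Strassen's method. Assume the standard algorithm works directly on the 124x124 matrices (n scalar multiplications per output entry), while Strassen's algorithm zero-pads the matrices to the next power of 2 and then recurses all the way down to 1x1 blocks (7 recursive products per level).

Matrix multiplication for 124x124 matrices:

Strassen's algorithm requires power-of-2 dimensions. Pad 124x124 to 128x128 (next power of 2).

Standard algorithm: 124^3 = 1906624 multiplications
Strassen's algorithm: 7^(log2(128)) = 7^7 = 823543 multiplications
Savings: 1906624 - 823543 = 1083081 multiplications

Standard: 1906624 multiplications (124^3). Strassen: 823543 multiplications (7^7, after padding to 128x128). Strassen reduces 8 recursive multiplications to 7 at each level.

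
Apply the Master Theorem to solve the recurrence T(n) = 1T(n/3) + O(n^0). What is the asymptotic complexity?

Master Theorem for T(n) = 1T(n/3) + O(n^0):

a = 1, b = 3, c = 0
log_b(a) = log_3(1) = 0.0000

Case 2: c = 0 = log_3(1) = 0.0000
T(n) = O(n^0 log n) = O(log n)

For T(n) = 1T(n/3) + O(n^0): log_3(1) = 0.0000. This is Case 2 of the Master Theorem (c = log_b(a), equal work at all levels), giving O(log n).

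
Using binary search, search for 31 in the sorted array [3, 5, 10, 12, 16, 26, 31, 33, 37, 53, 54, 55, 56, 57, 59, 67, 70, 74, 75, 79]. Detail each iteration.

Binary search for 31 in [3, 5, 10, 12, 16, 26, 31, 33, 37, 53, 54, 55, 56, 57, 59, 67, 70, 74, 75, 79]:

lo=0, hi=19, mid=9, arr[mid]=53 -> 53 > 31, search left half
lo=0, hi=8, mid=4, arr[mid]=16 -> 16 < 31, search right half
lo=5, hi=8, mid=6, arr[mid]=31 -> Found target at index 6!

Binary search finds 31 at index 6 after 3 comparisons. The search repeatedly halves the search space by comparing with the middle element.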